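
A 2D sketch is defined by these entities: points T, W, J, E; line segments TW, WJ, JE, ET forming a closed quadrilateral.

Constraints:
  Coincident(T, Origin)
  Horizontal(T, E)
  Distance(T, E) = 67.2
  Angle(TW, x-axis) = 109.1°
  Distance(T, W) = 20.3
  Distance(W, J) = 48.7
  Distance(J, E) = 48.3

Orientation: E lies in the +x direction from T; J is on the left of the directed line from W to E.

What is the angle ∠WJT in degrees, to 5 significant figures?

21.954°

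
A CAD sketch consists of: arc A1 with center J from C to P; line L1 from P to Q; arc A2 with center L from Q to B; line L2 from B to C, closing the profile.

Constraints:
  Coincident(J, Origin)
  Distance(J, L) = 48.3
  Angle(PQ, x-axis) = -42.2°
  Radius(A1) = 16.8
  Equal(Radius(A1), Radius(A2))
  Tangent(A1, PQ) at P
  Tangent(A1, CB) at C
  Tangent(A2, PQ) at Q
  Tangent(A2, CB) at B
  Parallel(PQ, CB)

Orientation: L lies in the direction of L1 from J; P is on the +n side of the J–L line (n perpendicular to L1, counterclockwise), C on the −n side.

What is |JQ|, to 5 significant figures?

51.138

Tangency of A1 to both parallel lines with radius 16.8 puts P and C at J ± 16.8·n: P = (11.285, 12.446), C = (-11.285, -12.446). Equal radii place Q and B the same way about L: Q = L + 16.8·n = (47.066, -19.999), B = L − 16.8·n = (24.496, -44.890). Then |JQ| = |Q − J| = 51.138.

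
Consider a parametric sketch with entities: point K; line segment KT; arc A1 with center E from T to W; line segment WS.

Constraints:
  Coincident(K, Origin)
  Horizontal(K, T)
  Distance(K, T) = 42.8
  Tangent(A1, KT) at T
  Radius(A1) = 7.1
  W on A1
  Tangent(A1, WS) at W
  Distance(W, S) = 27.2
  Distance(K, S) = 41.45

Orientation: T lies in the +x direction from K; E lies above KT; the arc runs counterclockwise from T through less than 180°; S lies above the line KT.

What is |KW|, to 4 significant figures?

49.20

Checks: |EW| = 7.100 ✓; ∠(EW, WS) = 90.00° ✓; |WS| = 27.20 ✓; |KS| = 41.45 ✓.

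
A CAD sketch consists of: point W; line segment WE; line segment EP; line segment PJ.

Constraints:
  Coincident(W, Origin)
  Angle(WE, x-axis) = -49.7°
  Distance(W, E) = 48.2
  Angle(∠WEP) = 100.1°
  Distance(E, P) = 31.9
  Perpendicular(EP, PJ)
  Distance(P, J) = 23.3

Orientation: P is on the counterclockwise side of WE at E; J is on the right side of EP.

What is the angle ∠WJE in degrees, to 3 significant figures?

24.2°

W is at the origin; WE runs at -49.7° with length 48.2, so E = 48.2·(cos -49.7°, sin -49.7°) = (31.2, -36.8). ∠WEP = 100.1°, so EP runs at -49.7° + (180° − 100.1°) = 30.2° from the x-axis; with |EP| = 31.9, P = E + 31.9·(cos 30.2°, sin 30.2°) = (58.7, -20.7). EP ⟂ PJ; with |PJ| = 23.3 on the right of EP, J = P + 23.3·(0.503, -0.864) = (70.5, -40.9). Then cos ∠WJE = JW·JE / (|JW||JE|), giving 24.2°.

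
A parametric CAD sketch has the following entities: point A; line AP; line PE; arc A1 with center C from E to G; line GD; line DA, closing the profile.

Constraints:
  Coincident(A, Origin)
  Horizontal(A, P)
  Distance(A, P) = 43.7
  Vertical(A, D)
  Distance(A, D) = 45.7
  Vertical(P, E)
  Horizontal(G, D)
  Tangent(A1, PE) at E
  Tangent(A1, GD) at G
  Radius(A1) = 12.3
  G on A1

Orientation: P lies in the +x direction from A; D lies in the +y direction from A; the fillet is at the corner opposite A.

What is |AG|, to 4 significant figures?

55.45

A is at the origin; AP is horizontal with |AP| = 43.7 and P on the +x side, so P = (43.70, 0.000). AD is vertical with |AD| = 45.7 and D on the +y side, so D = (0.000, 45.70). The virtual corner opposite A is at (43.70, 45.70). Since A1 is tangent to PE there, CE ⟂ PE and A1 meets GD tangentially, so CG is at right angles to GD, with radius 12.3, so the center C sits 12.3 in from both sides at C = (31.40, 33.40). That places the tangent points at E = (43.70, 33.40) on PE and G = (31.40, 45.70) on GD. Then |AG| = |G − A| = 55.45.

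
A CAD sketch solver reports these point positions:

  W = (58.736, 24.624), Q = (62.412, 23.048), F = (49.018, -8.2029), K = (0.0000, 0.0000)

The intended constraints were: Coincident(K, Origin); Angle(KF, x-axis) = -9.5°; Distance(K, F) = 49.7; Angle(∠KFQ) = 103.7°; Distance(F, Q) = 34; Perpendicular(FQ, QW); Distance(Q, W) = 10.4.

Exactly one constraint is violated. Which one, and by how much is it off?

Distance(Q, W) = 10.4 — off by 6.40.

K = (0.00, 0.00) ✓; KF at -9.500° ✓; |KF| = 49.70 ✓; ∠KFQ = 103.7° ✓; |FQ| = 34.00 ✓; ∠(FQ, QW) = 89.99° ✓; |QW| = 4.000 ✗.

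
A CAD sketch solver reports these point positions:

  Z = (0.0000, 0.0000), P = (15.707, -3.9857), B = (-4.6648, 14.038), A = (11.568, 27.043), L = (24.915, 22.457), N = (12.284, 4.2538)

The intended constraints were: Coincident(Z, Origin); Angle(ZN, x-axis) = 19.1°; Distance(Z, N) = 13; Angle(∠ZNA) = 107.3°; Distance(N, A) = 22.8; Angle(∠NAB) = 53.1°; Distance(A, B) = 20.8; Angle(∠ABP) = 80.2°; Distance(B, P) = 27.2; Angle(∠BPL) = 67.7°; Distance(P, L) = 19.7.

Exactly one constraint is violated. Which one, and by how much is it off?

Distance(P, L) = 19.7 — off by 8.30.

Z = (0.00, 0.00) ✓; ZN at 19.10° ✓; |ZN| = 13.00 ✓; ∠ZNA = 107.3° ✓; |NA| = 22.80 ✓; ∠NAB = 53.10° ✓; |AB| = 20.80 ✓; ∠ABP = 80.20° ✓; |BP| = 27.20 ✓; ∠BPL = 67.70° ✓; |PL| = 28.00 ✗.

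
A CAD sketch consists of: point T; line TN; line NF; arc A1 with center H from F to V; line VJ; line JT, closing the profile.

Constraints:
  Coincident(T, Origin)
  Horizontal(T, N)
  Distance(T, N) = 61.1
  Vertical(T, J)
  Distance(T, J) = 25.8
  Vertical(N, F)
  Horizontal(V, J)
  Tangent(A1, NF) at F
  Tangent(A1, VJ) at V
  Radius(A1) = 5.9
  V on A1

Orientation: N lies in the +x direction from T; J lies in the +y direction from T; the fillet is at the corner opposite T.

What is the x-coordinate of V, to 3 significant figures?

55.2

T is at the origin; T and N share the same y with |TN| = 61.1 and N on the +x side, so N = (61.1, 0.00). TJ is vertical with |TJ| = 25.8 and J on the +y side, so J = (0.00, 25.8). The virtual corner opposite T is at (61.1, 25.8). Tangency of A1 to NF means the radius HF is perpendicular to NF and tangency of A1 to VJ means the radius HV is perpendicular to VJ, with radius 5.9, so the center H sits 5.9 in from both sides at H = (55.2, 19.9). That places the tangent points at F = (61.1, 19.9) on NF and V = (55.2, 25.8) on VJ. So V.x = 55.2.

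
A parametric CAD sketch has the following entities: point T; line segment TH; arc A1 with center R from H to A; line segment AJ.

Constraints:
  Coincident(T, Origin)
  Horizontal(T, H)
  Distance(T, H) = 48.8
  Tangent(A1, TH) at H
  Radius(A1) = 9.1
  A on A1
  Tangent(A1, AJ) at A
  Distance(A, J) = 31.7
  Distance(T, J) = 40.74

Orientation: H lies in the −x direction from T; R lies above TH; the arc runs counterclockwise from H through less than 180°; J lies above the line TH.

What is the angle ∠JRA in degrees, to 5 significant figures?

73.983°

Checks: ∠(RH, HT) = 90.00° ✓; |RH| = 9.100 ✓; |RA| = 9.100 ✓; ∠(RA, AJ) = 90.00° ✓; |AJ| = 31.70 ✓; |TJ| = 40.74 ✓.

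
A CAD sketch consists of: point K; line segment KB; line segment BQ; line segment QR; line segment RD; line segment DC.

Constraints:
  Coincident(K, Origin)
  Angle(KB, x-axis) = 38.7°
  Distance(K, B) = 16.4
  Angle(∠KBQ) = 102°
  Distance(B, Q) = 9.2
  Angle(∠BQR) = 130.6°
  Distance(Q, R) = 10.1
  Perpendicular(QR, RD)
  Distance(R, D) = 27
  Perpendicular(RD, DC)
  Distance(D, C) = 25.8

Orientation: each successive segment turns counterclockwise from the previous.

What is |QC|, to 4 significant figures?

31.23

K is at the origin; KB runs at 38.7° with length 16.4, so B = (12.80, 10.25). ∠KBQ = 102.0° gives BQ at 116.7° from the x-axis; with |BQ| = 9.2, Q = (8.665, 18.47). ∠BQR = 130.6° gives QR at 166.1° from the x-axis; with |QR| = 10.1, R = (-1.139, 20.90). The perpendicularity gives RD at right angles to QR, so RD runs at -103.9°; with |RD| = 27.0, D = (-7.625, -5.310). RD is perpendicular to DC, so DC runs at -13.90°; with |DC| = 25.8, C = (17.42, -11.51). Then |QC| = |C − Q| = 31.23.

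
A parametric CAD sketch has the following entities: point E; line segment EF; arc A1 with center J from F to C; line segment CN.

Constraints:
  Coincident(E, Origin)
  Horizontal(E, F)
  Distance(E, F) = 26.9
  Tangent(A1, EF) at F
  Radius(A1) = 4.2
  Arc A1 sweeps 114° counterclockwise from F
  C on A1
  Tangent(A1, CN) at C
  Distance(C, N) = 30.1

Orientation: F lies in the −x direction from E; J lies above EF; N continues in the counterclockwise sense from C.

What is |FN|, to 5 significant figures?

34.447

E is at the origin; E and F share the same y with |EF| = 26.9 and F on the −x side, so F = (-26.900, 0.0000). A1 meets EF tangentially, so JF is at right angles to EF, so J = F + (0, 4.2) = (-26.900, 4.2000). On A1, F sits at bearing -90° from J; a 114° counterclockwise sweep puts C at bearing 24°, so C = J + 4.2·(cos 24°, sin 24°) = (-23.063, 5.9083). Tangency of A1 to CN means the radius JC is perpendicular to CN, so CN runs along (−sin 24°, cos 24°); with |CN| = 30.1, N = (-35.306, 33.406). Then |FN| = |N − F| = 34.447.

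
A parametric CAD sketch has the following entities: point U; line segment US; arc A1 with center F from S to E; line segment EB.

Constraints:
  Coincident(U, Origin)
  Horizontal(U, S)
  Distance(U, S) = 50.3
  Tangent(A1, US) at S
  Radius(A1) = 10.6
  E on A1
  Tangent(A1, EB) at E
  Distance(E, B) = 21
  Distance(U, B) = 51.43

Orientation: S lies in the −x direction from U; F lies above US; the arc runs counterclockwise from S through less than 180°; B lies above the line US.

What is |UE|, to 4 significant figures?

41.18

Checks: |FE| = 10.60 ✓; ∠(FE, EB) = 90.00° ✓; |EB| = 21.00 ✓; |UB| = 51.43 ✓.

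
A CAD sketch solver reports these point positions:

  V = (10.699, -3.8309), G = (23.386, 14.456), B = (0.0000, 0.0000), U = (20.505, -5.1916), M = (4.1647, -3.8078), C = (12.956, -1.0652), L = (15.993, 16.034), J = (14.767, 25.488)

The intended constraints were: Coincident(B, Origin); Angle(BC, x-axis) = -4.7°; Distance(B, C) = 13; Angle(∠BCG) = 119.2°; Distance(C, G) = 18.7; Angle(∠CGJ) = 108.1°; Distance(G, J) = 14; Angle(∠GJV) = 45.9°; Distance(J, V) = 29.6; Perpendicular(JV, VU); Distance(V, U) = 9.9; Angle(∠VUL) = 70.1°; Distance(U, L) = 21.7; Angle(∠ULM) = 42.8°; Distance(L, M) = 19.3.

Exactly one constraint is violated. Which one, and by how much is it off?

Distance(L, M) = 19.3 — off by 3.80.

B = (0.00, 0.00) ✓; BC at -4.700° ✓; |BC| = 13.00 ✓; ∠BCG = 119.2° ✓; |CG| = 18.70 ✓; ∠CGJ = 108.1° ✓; |GJ| = 14.00 ✓; ∠GJV = 45.90° ✓; |JV| = 29.60 ✓; ∠(JV, VU) = 90.00° ✓; |VU| = 9.900 ✓; ∠VUL = 70.10° ✓; |UL| = 21.70 ✓; ∠ULM = 42.80° ✓; |LM| = 23.10 ✗.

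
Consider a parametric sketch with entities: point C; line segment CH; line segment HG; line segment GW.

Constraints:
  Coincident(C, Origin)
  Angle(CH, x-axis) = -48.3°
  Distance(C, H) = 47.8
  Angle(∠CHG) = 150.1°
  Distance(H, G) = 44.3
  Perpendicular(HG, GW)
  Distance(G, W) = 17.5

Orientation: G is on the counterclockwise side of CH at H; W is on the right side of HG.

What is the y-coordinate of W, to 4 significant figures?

-66.28

C is at the origin; CH runs at -48.3° with length 47.8, so H = 47.8·(cos -48.3°, sin -48.3°) = (31.80, -35.69). ∠CHG = 150.1°, so HG runs at -48.3° + (180° − 150.1°) = -18.40° from the x-axis; with |HG| = 44.3, G = H + 44.3·(cos -18.40°, sin -18.40°) = (73.83, -49.67). HG ⟂ GW; with |GW| = 17.5 on the right of HG, W = G + 17.5·(-0.3156, -0.9489) = (68.31, -66.28). So W.y = -66.28.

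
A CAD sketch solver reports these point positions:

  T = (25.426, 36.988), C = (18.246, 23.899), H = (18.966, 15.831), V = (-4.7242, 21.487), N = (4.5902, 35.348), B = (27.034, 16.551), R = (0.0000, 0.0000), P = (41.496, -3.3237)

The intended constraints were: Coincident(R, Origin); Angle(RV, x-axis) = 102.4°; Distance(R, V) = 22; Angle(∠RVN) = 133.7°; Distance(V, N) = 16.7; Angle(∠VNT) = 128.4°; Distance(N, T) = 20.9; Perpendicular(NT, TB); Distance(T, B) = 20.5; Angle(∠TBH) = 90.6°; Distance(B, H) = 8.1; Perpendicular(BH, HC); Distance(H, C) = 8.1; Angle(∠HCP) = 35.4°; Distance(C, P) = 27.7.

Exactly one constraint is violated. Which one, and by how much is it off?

Distance(C, P) = 27.7 — off by 8.10.

R = (0.00, 0.00) ✓; RV at 102.4° ✓; |RV| = 22.00 ✓; ∠RVN = 133.7° ✓; |VN| = 16.70 ✓; ∠VNT = 128.4° ✓; |NT| = 20.90 ✓; ∠(NT, TB) = 90.00° ✓; |TB| = 20.50 ✓; ∠TBH = 90.60° ✓; |BH| = 8.100 ✓; ∠(BH, HC) = 90.00° ✓; |HC| = 8.100 ✓; ∠HCP = 35.40° ✓; |CP| = 35.80 ✗.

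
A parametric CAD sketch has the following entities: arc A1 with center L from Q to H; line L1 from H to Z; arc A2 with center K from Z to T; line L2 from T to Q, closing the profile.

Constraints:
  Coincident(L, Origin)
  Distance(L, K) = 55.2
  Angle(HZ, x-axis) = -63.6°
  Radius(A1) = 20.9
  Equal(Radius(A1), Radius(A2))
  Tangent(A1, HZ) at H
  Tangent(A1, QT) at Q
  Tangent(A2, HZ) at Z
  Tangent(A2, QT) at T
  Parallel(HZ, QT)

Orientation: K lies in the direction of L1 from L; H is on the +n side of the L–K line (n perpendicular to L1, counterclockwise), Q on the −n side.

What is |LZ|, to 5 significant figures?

59.024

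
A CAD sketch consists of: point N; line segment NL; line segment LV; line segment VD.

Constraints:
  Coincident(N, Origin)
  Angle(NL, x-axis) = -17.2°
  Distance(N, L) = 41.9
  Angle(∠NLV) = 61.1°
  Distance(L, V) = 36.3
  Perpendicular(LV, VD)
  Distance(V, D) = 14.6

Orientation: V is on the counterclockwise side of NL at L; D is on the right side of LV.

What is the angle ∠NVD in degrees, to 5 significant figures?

156.37°

N is at the origin; NL runs at -17.2° with length 41.9, so L = 41.9·(cos -17.2°, sin -17.2°) = (40.026, -12.390). ∠NLV = 61.1°, so LV runs at -17.2° + (180° − 61.1°) = 101.70° from the x-axis; with |LV| = 36.3, V = L + 36.3·(cos 101.70°, sin 101.70°) = (32.665, 23.156). LV ⟂ VD; with |VD| = 14.6 on the right of LV, D = V + 14.6·(0.97922, 0.20279) = (46.962, 26.116). Then cos ∠NVD = VN·VD / (|VN||VD|), giving 156.37°.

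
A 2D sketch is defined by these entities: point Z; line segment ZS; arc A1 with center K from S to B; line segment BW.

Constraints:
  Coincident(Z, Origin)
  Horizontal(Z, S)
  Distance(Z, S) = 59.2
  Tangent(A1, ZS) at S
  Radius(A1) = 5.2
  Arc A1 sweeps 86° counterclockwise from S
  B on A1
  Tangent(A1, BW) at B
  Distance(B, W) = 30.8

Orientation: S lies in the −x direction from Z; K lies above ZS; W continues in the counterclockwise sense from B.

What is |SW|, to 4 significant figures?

36.31

Z is at the origin; ZS is horizontal with |ZS| = 59.2 and S on the −x side, so S = (-59.20, 0.000). Since A1 is tangent to ZS there, KS ⟂ ZS, so K = S + (0, 5.2) = (-59.20, 5.200). On A1, S sits at bearing -90° from K; an 86° counterclockwise sweep puts B at bearing -4°, so B = K + 5.2·(cos -4°, sin -4°) = (-54.01, 4.837). A1 meets BW tangentially, so KB is at right angles to BW, so BW runs along (−sin -4°, cos -4°); with |BW| = 30.8, W = (-51.86, 35.56). Then |SW| = |W − S| = 36.31.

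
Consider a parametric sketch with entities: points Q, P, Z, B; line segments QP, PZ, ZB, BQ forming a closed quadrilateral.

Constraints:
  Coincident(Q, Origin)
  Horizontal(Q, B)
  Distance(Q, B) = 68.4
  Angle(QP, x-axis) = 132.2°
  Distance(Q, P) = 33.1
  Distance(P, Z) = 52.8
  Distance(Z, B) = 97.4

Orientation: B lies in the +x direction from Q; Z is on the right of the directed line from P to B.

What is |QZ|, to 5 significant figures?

37.581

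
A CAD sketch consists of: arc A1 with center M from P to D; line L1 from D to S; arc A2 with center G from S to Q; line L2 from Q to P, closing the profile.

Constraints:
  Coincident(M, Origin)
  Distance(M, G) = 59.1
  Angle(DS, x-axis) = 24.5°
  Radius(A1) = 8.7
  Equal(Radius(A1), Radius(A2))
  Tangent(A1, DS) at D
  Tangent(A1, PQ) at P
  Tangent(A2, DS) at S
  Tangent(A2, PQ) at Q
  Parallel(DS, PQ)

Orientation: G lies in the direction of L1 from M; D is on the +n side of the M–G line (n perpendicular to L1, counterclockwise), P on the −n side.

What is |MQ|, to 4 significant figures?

59.74

The slot axis is L1's direction at 24.5°, so u = (cos 24.5°, sin 24.5°) = (0.9100, 0.4147) and n = (−sin 24.5°, cos 24.5°) = (-0.4147, 0.9100). M is at the origin and G lies 59.1 along u from M, so G = 59.1·u = (53.78, 24.51). Tangency of A1 to both parallel lines with radius 8.7 puts D and P at M ± 8.7·n: D = (-3.608, 7.917), P = (3.608, -7.917). Equal radii place S and Q the same way about G: S = G + 8.7·n = (50.17, 32.43), Q = G − 8.7·n = (57.39, 16.59). Then |MQ| = |Q − M| = 59.74.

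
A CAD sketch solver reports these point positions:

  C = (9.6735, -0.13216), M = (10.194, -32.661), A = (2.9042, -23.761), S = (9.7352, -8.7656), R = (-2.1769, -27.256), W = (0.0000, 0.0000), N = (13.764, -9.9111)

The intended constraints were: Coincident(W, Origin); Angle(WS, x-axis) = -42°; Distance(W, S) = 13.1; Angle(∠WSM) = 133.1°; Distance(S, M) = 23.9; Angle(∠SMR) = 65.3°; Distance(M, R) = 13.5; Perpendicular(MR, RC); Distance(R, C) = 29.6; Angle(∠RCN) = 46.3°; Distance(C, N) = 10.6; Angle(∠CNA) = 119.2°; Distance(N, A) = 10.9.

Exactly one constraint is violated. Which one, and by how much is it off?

Distance(N, A) = 10.9 — off by 6.70.

W = (0.00, 0.00) ✓; WS at -42.00° ✓; |WS| = 13.10 ✓; ∠WSM = 133.1° ✓; |SM| = 23.90 ✓; ∠SMR = 65.30° ✓; |MR| = 13.50 ✓; ∠(MR, RC) = 90.00° ✓; |RC| = 29.60 ✓; ∠RCN = 46.30° ✓; |CN| = 10.60 ✓; ∠CNA = 119.2° ✓; |NA| = 17.60 ✗.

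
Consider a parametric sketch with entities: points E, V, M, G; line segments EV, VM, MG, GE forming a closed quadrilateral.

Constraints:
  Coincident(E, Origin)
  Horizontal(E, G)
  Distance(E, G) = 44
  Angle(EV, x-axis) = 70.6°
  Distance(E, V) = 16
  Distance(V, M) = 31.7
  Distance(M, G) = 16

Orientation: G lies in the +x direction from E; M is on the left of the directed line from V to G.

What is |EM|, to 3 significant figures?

39.7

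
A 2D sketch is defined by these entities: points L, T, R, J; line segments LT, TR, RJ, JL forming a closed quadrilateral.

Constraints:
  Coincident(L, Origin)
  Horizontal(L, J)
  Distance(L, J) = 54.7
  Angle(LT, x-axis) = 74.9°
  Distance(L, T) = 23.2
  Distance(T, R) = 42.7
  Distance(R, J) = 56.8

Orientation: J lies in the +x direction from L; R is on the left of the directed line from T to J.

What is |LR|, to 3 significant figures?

64.1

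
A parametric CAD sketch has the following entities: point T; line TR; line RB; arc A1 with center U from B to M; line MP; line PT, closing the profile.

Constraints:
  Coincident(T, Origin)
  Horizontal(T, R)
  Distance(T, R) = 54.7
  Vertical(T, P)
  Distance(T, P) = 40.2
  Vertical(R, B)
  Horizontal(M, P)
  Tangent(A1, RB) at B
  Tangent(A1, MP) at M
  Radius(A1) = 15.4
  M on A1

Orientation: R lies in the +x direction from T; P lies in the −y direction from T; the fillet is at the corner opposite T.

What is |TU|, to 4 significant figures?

46.47

T and P share the same x with |TP| = 40.2 and P on the −y side, so P = (0.000, -40.20). The virtual corner opposite T is at (54.70, -40.20). Since A1 is tangent to RB there, UB ⟂ RB and the tangent condition forces UM to be normal to MP, with radius 15.4, so the center U sits 15.4 in from both sides at U = (39.30, -24.80). Then |TU| = |U − T| = 46.47.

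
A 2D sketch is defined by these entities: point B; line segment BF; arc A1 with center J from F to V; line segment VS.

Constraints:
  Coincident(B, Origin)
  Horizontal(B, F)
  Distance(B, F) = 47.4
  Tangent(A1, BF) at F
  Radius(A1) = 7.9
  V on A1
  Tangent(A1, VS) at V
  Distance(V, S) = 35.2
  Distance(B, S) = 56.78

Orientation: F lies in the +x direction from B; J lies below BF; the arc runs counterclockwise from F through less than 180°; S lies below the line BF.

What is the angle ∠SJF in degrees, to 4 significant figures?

164.1°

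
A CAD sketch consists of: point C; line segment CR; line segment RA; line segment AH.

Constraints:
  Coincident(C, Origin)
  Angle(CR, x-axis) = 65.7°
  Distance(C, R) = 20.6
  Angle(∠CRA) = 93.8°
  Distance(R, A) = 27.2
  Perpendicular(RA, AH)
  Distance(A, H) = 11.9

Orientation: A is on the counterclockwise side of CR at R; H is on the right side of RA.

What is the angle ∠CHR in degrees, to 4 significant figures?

25.02°

C is at the origin; CR runs at 65.7° with length 20.6, so R = 20.6·(cos 65.7°, sin 65.7°) = (8.477, 18.77). ∠CRA = 93.8°, so RA runs at 65.7° + (180° − 93.8°) = 151.9° from the x-axis; with |RA| = 27.2, A = R + 27.2·(cos 151.9°, sin 151.9°) = (-15.52, 31.59). RA is perpendicular to AH; with |AH| = 11.9 on the right of RA, H = A + 11.9·(0.4710, 0.8821) = (-9.912, 42.08). Then cos ∠CHR = HC·HR / (|HC||HR|), giving 25.02°.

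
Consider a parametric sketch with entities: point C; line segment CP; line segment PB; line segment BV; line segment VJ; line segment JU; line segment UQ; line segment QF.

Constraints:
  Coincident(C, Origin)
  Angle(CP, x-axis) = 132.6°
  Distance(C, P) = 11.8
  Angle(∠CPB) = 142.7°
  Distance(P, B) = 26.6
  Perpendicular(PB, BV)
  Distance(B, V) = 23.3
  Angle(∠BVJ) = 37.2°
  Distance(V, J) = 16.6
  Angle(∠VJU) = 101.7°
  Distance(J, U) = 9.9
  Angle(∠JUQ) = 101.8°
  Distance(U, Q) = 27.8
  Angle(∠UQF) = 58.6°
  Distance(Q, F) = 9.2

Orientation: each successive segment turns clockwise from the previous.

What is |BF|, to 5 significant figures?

24.302

C is at the origin; CP runs at 132.6° with length 11.8, so P = (-7.9871, 8.6859). ∠CPB = 142.7° gives PB at 95.300° from the x-axis; with |PB| = 26.6, B = (-10.444, 35.172). PB is perpendicular to BV, so BV runs at 5.3000°; with |BV| = 23.3, V = (12.756, 37.324). ∠BVJ = 37.2° gives VJ at -137.50° from the x-axis; with |VJ| = 16.6, J = (0.51739, 26.110). ∠VJU = 101.7° gives JU at 144.20° from the x-axis; with |JU| = 9.9, U = (-7.5121, 31.901). ∠JUQ = 101.8° gives UQ at 66.000° from the x-axis; with |UQ| = 27.8, Q = (3.7951, 57.297). ∠UQF = 58.6° gives QF at -55.400° from the x-axis; with |QF| = 9.2, F = (9.0193, 49.724). Then |BF| = |F − B| = 24.302.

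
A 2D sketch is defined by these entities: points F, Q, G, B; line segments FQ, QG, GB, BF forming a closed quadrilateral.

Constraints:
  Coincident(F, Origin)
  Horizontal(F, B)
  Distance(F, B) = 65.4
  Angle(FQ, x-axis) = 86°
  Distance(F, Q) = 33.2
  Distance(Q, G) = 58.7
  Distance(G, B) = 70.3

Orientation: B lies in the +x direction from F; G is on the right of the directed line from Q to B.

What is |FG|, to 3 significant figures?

25.5

Checks: |QG| = 58.70 ✓; |GB| = 70.30 ✓.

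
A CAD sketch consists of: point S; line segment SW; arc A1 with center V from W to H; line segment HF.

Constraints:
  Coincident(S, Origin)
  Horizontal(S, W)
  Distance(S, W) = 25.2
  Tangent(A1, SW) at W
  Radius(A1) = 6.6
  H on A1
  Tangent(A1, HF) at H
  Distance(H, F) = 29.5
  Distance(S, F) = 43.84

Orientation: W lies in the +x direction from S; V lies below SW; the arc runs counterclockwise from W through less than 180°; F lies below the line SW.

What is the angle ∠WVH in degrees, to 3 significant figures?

100°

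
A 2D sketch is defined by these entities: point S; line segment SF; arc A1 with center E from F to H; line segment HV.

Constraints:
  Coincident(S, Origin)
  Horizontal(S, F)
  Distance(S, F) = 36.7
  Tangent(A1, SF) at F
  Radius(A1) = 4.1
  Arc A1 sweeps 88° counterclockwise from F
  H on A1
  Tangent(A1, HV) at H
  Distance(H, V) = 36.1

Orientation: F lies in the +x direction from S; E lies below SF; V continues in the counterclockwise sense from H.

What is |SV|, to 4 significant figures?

50.84

On A1, F sits at bearing 90° from E; an 88° counterclockwise sweep puts H at bearing 178°, so H = E + 4.1·(cos 178°, sin 178°) = (32.60, -3.957). Tangency of A1 to HV means the radius EH is perpendicular to HV, so HV runs along (−sin 178°, cos 178°); with |HV| = 36.1, V = (31.34, -40.03). Then |SV| = |V − S| = 50.84.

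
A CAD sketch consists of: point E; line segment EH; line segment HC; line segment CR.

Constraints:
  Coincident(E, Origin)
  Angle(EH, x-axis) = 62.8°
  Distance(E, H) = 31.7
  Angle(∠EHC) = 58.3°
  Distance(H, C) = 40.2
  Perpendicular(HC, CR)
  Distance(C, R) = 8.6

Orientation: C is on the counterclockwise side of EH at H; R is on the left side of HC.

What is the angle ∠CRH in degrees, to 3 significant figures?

77.9°

E is at the origin; EH runs at 62.8° with length 31.7, so H = 31.7·(cos 62.8°, sin 62.8°) = (14.5, 28.2). ∠EHC = 58.3°, so HC runs at 62.8° + (180° − 58.3°) = 184° from the x-axis; with |HC| = 40.2, C = H + 40.2·(cos 184°, sin 184°) = (-25.6, 25.0). The perpendicularity gives CR at right angles to HC; with |CR| = 8.6 on the left of HC, R = C + 8.6·(0.0785, -0.997) = (-24.9, 16.5). Then cos ∠CRH = RC·RH / (|RC||RH|), giving 77.9°.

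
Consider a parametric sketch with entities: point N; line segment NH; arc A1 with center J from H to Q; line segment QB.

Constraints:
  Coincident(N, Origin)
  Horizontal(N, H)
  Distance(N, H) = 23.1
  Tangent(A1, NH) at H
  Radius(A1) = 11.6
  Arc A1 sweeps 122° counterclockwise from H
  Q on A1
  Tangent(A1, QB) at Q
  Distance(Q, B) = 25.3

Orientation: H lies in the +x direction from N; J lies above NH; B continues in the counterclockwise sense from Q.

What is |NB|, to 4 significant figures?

43.80

On A1, H sits at bearing -90° from J; a 122° counterclockwise sweep puts Q at bearing 32°, so Q = J + 11.6·(cos 32°, sin 32°) = (32.94, 17.75). Since A1 is tangent to QB there, JQ ⟂ QB, so QB runs along (−sin 32°, cos 32°); with |QB| = 25.3, B = (19.53, 39.20). Then |NB| = |B − N| = 43.80.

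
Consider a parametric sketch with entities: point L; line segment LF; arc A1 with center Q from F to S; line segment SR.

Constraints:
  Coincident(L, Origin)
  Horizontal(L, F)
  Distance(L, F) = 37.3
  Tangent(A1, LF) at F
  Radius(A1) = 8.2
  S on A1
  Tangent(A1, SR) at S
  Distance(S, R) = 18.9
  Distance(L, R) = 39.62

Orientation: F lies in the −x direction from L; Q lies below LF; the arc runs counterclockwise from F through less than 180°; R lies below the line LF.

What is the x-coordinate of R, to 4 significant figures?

-28.96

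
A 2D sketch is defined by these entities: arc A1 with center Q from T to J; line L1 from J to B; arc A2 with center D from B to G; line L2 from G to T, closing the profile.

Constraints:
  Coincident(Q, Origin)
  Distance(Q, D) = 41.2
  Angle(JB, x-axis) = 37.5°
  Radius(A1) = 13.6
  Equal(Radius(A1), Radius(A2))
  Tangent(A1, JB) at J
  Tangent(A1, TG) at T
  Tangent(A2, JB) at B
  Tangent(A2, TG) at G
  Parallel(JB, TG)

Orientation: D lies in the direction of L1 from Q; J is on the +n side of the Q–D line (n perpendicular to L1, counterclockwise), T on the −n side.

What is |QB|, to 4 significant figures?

43.39

The slot axis is L1's direction at 37.5°, so u = (cos 37.5°, sin 37.5°) = (0.7934, 0.6088) and n = (−sin 37.5°, cos 37.5°) = (-0.6088, 0.7934). Q is at the origin and D lies 41.2 along u from Q, so D = 41.2·u = (32.69, 25.08). Tangency of A1 to both parallel lines with radius 13.6 puts J and T at Q ± 13.6·n: J = (-8.279, 10.79), T = (8.279, -10.79). Equal radii place B and G the same way about D: B = D + 13.6·n = (24.41, 35.87), G = D − 13.6·n = (40.97, 14.29). Then |QB| = |B − Q| = 43.39.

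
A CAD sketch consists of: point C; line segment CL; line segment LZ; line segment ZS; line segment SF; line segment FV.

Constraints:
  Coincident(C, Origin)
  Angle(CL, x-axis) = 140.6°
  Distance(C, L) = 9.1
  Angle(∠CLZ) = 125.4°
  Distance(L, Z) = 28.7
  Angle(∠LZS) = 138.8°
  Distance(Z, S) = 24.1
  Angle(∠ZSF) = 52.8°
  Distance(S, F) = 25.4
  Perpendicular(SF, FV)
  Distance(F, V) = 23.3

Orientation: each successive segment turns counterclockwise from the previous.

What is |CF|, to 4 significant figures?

30.42

C is at the origin; CL runs at 140.6° with length 9.1, so L = (-7.032, 5.776). ∠CLZ = 125.4° gives LZ at -164.8° from the x-axis; with |LZ| = 28.7, Z = (-34.73, -1.749). ∠LZS = 138.8° gives ZS at -123.6° from the x-axis; with |ZS| = 24.1, S = (-48.06, -21.82). ∠ZSF = 52.8° gives SF at 3.600° from the x-axis; with |SF| = 25.4, F = (-22.71, -20.23). Then |CF| = |F − C| = 30.42.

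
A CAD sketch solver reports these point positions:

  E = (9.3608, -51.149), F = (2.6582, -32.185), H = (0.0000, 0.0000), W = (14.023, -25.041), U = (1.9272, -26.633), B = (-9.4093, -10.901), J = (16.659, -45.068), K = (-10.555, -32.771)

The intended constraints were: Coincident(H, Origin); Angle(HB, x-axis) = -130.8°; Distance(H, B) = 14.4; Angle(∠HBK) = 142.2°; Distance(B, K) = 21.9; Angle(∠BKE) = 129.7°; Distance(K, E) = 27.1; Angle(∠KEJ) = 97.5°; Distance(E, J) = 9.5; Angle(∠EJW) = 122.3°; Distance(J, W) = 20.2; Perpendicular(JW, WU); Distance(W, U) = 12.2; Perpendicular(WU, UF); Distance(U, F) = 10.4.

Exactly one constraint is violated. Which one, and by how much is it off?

Distance(U, F) = 10.4 — off by 4.80.

H = (0.00, 0.00) ✓; HB at -130.8° ✓; |HB| = 14.40 ✓; ∠HBK = 142.2° ✓; |BK| = 21.90 ✓; ∠BKE = 129.7° ✓; |KE| = 27.10 ✓; ∠KEJ = 97.50° ✓; |EJ| = 9.500 ✓; ∠EJW = 122.3° ✓; |JW| = 20.20 ✓; ∠(JW, WU) = 90.00° ✓; |WU| = 12.20 ✓; ∠(WU, UF) = 90.00° ✓; |UF| = 5.600 ✗.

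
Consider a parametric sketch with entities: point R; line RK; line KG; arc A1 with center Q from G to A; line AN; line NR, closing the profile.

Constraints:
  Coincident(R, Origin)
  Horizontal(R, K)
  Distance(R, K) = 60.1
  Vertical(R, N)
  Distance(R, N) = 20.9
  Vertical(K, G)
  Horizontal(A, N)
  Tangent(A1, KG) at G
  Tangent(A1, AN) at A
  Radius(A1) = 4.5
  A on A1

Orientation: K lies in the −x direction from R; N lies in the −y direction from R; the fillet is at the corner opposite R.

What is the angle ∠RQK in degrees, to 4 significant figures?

88.91°

R is at the origin; R and K share the same y with |RK| = 60.1 and K on the −x side, so K = (-60.10, 0.000). RN is vertical with |RN| = 20.9 and N on the −y side, so N = (0.000, -20.90). The virtual corner opposite R is at (-60.10, -20.90). The tangent condition forces QG to be normal to KG and the tangent condition forces QA to be normal to AN, with radius 4.5, so the center Q sits 4.5 in from both sides at Q = (-55.60, -16.40). Then cos ∠RQK = QR·QK / (|QR||QK|), giving 88.91°.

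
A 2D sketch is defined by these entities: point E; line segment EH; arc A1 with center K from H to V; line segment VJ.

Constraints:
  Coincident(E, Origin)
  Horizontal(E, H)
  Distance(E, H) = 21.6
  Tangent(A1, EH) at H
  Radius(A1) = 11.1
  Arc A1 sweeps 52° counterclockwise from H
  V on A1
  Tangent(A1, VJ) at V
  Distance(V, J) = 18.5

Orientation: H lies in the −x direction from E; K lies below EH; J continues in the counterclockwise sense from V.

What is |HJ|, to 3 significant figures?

27.6

On A1, H sits at bearing 90° from K; a 52° counterclockwise sweep puts V at bearing 142°, so V = K + 11.1·(cos 142°, sin 142°) = (-30.3, -4.27). The tangent condition forces KV to be normal to VJ, so VJ runs along (−sin 142°, cos 142°); with |VJ| = 18.5, J = (-41.7, -18.8). Then |HJ| = |J − H| = 27.6.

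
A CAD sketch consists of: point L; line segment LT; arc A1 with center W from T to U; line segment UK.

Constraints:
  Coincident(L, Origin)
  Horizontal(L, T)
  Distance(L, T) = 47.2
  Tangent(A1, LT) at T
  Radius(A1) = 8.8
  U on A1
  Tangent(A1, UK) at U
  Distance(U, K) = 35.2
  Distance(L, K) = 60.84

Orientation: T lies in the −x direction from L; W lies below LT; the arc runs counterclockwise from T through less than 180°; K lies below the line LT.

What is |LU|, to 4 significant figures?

56.63

Checks: |WU| = 8.800 ✓; ∠(WU, UK) = 90.00° ✓; |UK| = 35.20 ✓; |LK| = 60.84 ✓.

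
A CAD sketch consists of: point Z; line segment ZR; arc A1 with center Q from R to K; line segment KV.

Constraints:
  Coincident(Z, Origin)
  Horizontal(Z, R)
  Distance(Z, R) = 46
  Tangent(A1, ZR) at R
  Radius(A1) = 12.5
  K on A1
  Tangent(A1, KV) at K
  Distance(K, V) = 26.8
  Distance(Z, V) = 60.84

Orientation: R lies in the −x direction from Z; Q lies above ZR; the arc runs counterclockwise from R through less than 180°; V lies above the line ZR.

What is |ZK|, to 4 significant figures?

38.32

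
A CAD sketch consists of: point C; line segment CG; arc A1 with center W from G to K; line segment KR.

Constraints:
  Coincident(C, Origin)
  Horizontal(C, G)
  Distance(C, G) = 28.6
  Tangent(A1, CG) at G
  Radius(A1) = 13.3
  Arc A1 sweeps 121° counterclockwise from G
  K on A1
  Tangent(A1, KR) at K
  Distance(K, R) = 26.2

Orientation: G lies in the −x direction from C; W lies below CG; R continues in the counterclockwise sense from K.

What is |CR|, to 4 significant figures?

50.18

C is at the origin; CG is horizontal with |CG| = 28.6 and G on the −x side, so G = (-28.60, 0.000). Tangency of A1 to CG means the radius WG is perpendicular to CG, so W = G + (0, -13.3) = (-28.60, -13.30). On A1, G sits at bearing 90° from W; a 121° counterclockwise sweep puts K at bearing 211°, so K = W + 13.3·(cos 211°, sin 211°) = (-40.00, -20.15). Since A1 is tangent to KR there, WK ⟂ KR, so KR runs along (−sin 211°, cos 211°); with |KR| = 26.2, R = (-26.51, -42.61). Then |CR| = |R − C| = 50.18.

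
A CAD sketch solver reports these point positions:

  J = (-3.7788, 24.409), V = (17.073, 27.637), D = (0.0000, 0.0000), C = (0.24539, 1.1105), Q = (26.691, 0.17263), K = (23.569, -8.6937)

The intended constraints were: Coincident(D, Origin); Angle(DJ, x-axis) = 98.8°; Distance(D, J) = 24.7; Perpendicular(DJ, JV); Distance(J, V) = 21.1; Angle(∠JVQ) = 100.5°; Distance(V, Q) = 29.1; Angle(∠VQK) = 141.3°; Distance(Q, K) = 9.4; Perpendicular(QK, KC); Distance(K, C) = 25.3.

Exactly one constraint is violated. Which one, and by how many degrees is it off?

Perpendicular(QK, KC) — off by 3.40°.

D = (0.00, 0.00) ✓; DJ at 98.80° ✓; |DJ| = 24.70 ✓; ∠(DJ, JV) = 90.00° ✓; |JV| = 21.10 ✓; ∠JVQ = 100.5° ✓; |VQ| = 29.10 ✓; ∠VQK = 141.3° ✓; |QK| = 9.400 ✓; ∠(QK, KC) = 93.40° ✗; |KC| = 25.30 ✓.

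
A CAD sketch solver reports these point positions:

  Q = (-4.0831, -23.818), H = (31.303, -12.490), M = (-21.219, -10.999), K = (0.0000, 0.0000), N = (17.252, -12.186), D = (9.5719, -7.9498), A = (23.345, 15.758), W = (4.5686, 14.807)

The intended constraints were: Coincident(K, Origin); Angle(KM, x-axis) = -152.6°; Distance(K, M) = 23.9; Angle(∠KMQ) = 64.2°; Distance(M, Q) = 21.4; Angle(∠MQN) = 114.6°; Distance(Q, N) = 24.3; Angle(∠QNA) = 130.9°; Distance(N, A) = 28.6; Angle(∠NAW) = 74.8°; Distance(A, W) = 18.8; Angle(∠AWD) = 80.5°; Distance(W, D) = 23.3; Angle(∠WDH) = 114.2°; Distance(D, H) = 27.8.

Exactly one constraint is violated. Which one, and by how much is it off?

Distance(D, H) = 27.8 — off by 5.60.

K = (0.00, 0.00) ✓; KM at -152.6° ✓; |KM| = 23.90 ✓; ∠KMQ = 64.20° ✓; |MQ| = 21.40 ✓; ∠MQN = 114.6° ✓; |QN| = 24.30 ✓; ∠QNA = 130.9° ✓; |NA| = 28.60 ✓; ∠NAW = 74.80° ✓; |AW| = 18.80 ✓; ∠AWD = 80.50° ✓; |WD| = 23.30 ✓; ∠WDH = 114.2° ✓; |DH| = 22.20 ✗.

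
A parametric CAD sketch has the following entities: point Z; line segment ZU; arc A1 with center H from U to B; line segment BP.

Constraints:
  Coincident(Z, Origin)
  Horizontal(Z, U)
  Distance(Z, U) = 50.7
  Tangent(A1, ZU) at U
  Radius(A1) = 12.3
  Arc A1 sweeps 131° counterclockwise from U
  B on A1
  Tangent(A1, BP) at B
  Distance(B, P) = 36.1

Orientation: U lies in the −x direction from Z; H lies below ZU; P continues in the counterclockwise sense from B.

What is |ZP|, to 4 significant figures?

59.87

Z is at the origin; Z and U share the same y with |ZU| = 50.7 and U on the −x side, so U = (-50.70, 0.000). Since A1 is tangent to ZU there, HU ⟂ ZU, so H = U + (0, -12.3) = (-50.70, -12.30). On A1, U sits at bearing 90° from H; a 131° counterclockwise sweep puts B at bearing 221°, so B = H + 12.3·(cos 221°, sin 221°) = (-59.98, -20.37). Tangency of A1 to BP means the radius HB is perpendicular to BP, so BP runs along (−sin 221°, cos 221°); with |BP| = 36.1, P = (-36.30, -47.61). Then |ZP| = |P − Z| = 59.87.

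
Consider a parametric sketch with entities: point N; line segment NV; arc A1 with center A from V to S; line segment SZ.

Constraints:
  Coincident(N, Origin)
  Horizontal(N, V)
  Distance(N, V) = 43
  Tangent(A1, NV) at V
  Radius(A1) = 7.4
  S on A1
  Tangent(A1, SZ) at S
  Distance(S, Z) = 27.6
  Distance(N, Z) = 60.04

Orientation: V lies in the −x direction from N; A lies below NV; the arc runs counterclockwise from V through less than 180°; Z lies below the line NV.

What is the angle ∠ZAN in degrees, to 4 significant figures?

110.8°

Checks: |AS| = 7.400 ✓; ∠(AS, SZ) = 90.00° ✓; |SZ| = 27.60 ✓; |NZ| = 60.04 ✓.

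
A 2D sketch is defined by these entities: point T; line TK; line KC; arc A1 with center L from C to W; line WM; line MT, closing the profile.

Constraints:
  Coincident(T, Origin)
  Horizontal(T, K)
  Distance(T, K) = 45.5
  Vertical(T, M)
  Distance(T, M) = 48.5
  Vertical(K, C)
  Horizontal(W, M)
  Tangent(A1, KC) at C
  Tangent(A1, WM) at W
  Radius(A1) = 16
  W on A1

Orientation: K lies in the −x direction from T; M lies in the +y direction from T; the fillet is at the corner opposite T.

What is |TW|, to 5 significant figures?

56.767

The virtual corner opposite T is at (-45.500, 48.500). Tangency of A1 to KC means the radius LC is perpendicular to KC and tangency of A1 to WM means the radius LW is perpendicular to WM, with radius 16.0, so the center L sits 16.0 in from both sides at L = (-29.500, 32.500). That places the tangent points at C = (-45.500, 32.500) on KC and W = (-29.500, 48.500) on WM. Then |TW| = |W − T| = 56.767.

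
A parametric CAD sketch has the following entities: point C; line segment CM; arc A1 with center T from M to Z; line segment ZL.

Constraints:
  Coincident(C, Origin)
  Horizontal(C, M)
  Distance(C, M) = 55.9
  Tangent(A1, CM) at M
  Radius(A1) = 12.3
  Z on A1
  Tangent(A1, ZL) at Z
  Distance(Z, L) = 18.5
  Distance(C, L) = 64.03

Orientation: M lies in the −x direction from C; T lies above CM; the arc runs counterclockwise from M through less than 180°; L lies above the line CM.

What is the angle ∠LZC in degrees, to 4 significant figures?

140.6°

Checks: |TZ| = 12.30 ✓; ∠(TZ, ZL) = 90.00° ✓; |ZL| = 18.50 ✓; |CL| = 64.03 ✓.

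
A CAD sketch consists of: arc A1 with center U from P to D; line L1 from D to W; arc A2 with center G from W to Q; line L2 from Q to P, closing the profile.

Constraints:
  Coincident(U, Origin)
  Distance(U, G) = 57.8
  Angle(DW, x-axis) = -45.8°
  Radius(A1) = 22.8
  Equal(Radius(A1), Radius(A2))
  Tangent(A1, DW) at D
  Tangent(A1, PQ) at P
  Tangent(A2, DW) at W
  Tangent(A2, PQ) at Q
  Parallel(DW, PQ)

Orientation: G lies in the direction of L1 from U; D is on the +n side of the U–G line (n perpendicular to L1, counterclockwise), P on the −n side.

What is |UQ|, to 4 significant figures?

62.13

The slot axis is L1's direction at -45.8°, so u = (cos -45.8°, sin -45.8°) = (0.6972, -0.7169) and n = (−sin -45.8°, cos -45.8°) = (0.7169, 0.6972). U is at the origin and G lies 57.8 along u from U, so G = 57.8·u = (40.30, -41.44). Tangency of A1 to both parallel lines with radius 22.8 puts D and P at U ± 22.8·n: D = (16.35, 15.90), P = (-16.35, -15.90). Equal radii place W and Q the same way about G: W = G + 22.8·n = (56.64, -25.54), Q = G − 22.8·n = (23.95, -57.33). Then |UQ| = |Q − U| = 62.13.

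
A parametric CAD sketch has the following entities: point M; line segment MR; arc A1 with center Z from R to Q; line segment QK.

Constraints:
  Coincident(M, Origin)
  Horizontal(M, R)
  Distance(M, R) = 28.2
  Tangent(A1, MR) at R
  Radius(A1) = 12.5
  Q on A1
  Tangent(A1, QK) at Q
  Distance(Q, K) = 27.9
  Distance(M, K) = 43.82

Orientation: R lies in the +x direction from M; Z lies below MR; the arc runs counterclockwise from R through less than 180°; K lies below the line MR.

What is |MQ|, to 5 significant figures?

20.243

Checks: |ZQ| = 12.50 ✓; ∠(ZQ, QK) = 90.00° ✓; |QK| = 27.90 ✓; |MK| = 43.82 ✓.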